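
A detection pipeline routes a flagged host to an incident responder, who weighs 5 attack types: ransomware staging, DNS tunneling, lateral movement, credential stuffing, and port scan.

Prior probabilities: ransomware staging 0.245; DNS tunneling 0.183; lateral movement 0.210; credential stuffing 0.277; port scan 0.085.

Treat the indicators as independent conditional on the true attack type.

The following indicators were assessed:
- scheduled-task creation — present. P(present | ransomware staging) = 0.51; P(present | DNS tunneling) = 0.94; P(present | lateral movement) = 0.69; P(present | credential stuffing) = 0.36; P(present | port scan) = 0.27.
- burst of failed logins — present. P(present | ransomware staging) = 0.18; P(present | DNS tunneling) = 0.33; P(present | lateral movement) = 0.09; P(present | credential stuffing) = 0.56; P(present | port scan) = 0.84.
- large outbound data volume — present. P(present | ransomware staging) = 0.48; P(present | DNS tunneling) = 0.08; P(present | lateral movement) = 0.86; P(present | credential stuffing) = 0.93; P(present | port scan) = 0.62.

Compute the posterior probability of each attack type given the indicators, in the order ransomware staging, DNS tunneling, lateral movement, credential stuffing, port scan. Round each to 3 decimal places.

By Bayes' rule with conditional independence, the unnormalized weight for each hypothesis is prior × ∏ likelihoods:
  ransomware staging: 0.245 × 0.51 × 0.18 × 0.48 = 0.010796
  DNS tunneling: 0.183 × 0.94 × 0.33 × 0.08 = 0.0045413
  lateral movement: 0.210 × 0.69 × 0.09 × 0.86 = 0.011215
  credential stuffing: 0.277 × 0.36 × 0.56 × 0.93 = 0.051934
  port scan: 0.085 × 0.27 × 0.84 × 0.62 = 0.011952
Marginal likelihood of the evidence = 0.090439.
P(ransomware staging | evidence) = 0.010796 / 0.090439 ≈ 0.119
P(DNS tunneling | evidence) = 0.0045413 / 0.090439 ≈ 0.050
P(lateral movement | evidence) = 0.011215 / 0.090439 ≈ 0.124
P(credential stuffing | evidence) = 0.051934 / 0.090439 ≈ 0.574
P(port scan | evidence) = 0.011952 / 0.090439 ≈ 0.132

0.119, 0.050, 0.124, 0.574, 0.132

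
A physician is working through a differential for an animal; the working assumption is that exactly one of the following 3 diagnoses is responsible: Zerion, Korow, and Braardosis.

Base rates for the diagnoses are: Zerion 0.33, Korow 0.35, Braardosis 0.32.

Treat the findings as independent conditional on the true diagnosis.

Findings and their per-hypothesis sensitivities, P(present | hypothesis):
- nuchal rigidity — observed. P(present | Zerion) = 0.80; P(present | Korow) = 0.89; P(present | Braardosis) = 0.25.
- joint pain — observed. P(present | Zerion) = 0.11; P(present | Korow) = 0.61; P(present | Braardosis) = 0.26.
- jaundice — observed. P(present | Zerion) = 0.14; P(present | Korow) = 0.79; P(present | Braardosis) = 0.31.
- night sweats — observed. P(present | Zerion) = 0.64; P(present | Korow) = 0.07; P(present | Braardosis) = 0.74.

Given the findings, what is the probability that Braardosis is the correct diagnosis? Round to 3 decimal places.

By Bayes' rule with conditional independence, the unnormalized weight for each hypothesis is prior × ∏ likelihoods:
  Zerion: 0.33 × 0.80 × 0.11 × 0.14 × 0.64 = 0.002602
  Korow: 0.35 × 0.89 × 0.61 × 0.79 × 0.07 = 0.010508
  Braardosis: 0.32 × 0.25 × 0.26 × 0.31 × 0.74 = 0.0047715
Normalizing constant Z = 0.002602 + 0.010508 + 0.0047715 = 0.017881.
P(Braardosis | evidence) = 0.0047715 / 0.017881 ≈ 0.267.

0.267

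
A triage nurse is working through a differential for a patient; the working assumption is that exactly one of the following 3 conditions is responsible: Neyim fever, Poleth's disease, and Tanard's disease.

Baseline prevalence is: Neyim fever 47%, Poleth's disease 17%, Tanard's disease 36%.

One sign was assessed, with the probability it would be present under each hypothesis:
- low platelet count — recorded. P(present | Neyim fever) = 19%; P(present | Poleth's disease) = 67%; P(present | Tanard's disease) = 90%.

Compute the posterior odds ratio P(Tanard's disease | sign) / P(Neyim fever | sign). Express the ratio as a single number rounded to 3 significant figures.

Unnormalized posterior weight (prior times the sign likelihood) for each of the two hypotheses:
  Tanard's disease: 0.36 × 0.90 = 0.324
  Neyim fever: 0.47 × 0.19 = 0.0893
Odds(Tanard's disease : Neyim fever) = 0.324 / 0.0893 ≈ 3.63.

3.63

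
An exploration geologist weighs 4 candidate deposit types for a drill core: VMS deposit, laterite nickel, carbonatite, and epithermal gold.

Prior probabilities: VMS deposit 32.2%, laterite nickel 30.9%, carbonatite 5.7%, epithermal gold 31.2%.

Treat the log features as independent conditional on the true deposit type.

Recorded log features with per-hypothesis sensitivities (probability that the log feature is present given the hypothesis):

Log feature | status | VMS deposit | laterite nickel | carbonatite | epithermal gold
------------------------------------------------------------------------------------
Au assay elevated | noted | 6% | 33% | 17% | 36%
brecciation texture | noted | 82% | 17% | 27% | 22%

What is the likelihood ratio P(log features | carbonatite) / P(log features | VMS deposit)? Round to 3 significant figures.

0.933

Take the product of per-log feature likelihoods under each hypothesis, then divide.
  carbonatite: 0.17 × 0.27 = 0.0459
  VMS deposit: 0.06 × 0.82 = 0.0492
Bayes factor = 0.0459 / 0.0492 ≈ 0.933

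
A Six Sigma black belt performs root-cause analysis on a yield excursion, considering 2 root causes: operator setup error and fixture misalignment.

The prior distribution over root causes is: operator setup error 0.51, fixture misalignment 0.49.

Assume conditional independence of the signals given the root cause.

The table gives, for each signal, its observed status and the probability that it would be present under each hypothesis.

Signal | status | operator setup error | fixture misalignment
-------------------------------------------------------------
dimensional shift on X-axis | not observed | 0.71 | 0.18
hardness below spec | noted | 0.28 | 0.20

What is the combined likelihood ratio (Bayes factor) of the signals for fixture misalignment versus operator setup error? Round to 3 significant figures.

Take the product of per-signal likelihoods under each hypothesis (using 1 − P(present | H) for each absent signal), then divide.
  fixture misalignment: (1 − 0.18) × 0.20 = 0.164
  operator setup error: (1 − 0.71) × 0.28 = 0.0812
Bayes factor = 0.164 / 0.0812 ≈ 2.02

2.02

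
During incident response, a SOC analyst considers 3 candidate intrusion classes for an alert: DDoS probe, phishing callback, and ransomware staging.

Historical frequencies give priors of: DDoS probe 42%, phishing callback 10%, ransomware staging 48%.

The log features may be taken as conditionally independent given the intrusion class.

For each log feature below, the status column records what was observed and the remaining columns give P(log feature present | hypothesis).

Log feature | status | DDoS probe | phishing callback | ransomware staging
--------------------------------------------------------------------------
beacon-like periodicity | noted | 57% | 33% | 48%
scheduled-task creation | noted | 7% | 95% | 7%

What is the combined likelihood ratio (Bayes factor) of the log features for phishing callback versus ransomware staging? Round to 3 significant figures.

9.33

Take the product of per-log feature likelihoods under each hypothesis, then divide.
  phishing callback: 0.33 × 0.95 = 0.3135
  ransomware staging: 0.48 × 0.07 = 0.0336
Bayes factor = 0.3135 / 0.0336 ≈ 9.33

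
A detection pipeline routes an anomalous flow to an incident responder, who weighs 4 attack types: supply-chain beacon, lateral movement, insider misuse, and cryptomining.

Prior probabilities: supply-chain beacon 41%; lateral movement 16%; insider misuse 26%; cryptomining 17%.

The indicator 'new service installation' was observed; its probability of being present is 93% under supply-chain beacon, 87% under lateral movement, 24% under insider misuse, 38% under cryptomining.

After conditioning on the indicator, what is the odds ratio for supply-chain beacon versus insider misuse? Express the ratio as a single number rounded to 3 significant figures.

6.11

Unnormalized posterior weight (prior times the indicator likelihood) for each of the two hypotheses:
  supply-chain beacon: 0.41 × 0.93 = 0.3813
  insider misuse: 0.26 × 0.24 = 0.0624
Odds(supply-chain beacon : insider misuse) = 0.3813 / 0.0624 ≈ 6.11.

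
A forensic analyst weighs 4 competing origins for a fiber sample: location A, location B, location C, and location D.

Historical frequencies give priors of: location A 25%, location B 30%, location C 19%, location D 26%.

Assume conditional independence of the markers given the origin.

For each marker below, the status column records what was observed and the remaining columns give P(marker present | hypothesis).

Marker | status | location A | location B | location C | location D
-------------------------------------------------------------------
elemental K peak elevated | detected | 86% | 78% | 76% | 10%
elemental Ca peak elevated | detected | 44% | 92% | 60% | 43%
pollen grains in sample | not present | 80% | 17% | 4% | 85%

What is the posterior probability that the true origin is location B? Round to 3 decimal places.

By Bayes' rule with conditional independence, the unnormalized weight for each hypothesis is prior × ∏ likelihoods (using 1 − P(present | H) for each absent marker):
  location A: 0.25 × 0.86 × 0.44 × (1 − 0.80) = 0.01892
  location B: 0.30 × 0.78 × 0.92 × (1 − 0.17) = 0.17868
  location C: 0.19 × 0.76 × 0.60 × (1 − 0.04) = 0.083174
  location D: 0.26 × 0.10 × 0.43 × (1 − 0.85) = 0.001677
Marginal likelihood of the evidence = 0.28245.
P(location B | evidence) = 0.17868 / 0.28245 ≈ 0.633.

0.633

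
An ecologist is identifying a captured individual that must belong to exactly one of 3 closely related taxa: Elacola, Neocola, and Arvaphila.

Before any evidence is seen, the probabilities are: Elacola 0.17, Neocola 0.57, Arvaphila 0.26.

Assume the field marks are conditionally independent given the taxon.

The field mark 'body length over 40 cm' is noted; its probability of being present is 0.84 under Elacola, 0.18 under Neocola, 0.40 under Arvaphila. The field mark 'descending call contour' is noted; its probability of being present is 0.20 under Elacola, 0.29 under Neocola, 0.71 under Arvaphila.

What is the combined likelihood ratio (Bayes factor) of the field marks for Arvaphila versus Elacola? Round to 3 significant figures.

The Bayes factor is the ratio of the joint likelihoods of the field mark pattern under the two hypotheses.
  Arvaphila: 0.40 × 0.71 = 0.284
  Elacola: 0.84 × 0.20 = 0.168
Bayes factor = 0.284 / 0.168 ≈ 1.69

1.69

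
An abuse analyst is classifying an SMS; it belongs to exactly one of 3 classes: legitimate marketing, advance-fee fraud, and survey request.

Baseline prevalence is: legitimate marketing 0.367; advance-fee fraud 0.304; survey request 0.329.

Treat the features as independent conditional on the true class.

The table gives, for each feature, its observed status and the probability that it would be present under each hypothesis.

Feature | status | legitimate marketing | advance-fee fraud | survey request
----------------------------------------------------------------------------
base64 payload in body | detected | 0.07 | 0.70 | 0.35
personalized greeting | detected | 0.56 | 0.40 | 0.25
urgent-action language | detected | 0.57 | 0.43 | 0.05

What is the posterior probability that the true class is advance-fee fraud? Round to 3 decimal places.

0.792

By Bayes' rule with conditional independence, the unnormalized weight for each hypothesis is prior × ∏ likelihoods:
  legitimate marketing: 0.367 × 0.07 × 0.56 × 0.57 = 0.0082002
  advance-fee fraud: 0.304 × 0.70 × 0.40 × 0.43 = 0.036602
  survey request: 0.329 × 0.35 × 0.25 × 0.05 = 0.0014394
Marginal likelihood of the evidence = 0.046241.
P(advance-fee fraud | evidence) = 0.036602 / 0.046241 ≈ 0.792.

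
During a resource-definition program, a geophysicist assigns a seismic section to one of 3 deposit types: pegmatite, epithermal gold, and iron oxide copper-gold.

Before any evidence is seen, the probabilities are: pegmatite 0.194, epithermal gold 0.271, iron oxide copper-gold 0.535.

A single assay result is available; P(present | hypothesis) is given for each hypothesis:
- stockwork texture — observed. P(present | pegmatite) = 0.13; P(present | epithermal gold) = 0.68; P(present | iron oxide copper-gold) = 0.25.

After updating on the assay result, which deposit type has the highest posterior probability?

For each hypothesis, the unnormalized posterior weight is prior × likelihood:
  pegmatite: 0.194 × 0.13 = 0.02522
  epithermal gold: 0.271 × 0.68 = 0.18428
  iron oxide copper-gold: 0.535 × 0.25 = 0.13375
Marginal likelihood of the evidence = 0.34325.
P(pegmatite | evidence) ≈ 0.02522 / 0.34325 ≈ 0.073
P(epithermal gold | evidence) ≈ 0.18428 / 0.34325 ≈ 0.537
P(iron oxide copper-gold | evidence) ≈ 0.13375 / 0.34325 ≈ 0.390
The largest is 0.537, so epithermal gold is most probable.

epithermal gold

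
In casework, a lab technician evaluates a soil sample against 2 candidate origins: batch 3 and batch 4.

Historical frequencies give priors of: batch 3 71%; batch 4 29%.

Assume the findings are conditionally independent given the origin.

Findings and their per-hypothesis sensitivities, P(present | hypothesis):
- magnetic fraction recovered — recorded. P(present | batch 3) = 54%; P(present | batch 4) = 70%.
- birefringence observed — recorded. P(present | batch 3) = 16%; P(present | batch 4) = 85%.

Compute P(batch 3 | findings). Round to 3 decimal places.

For each hypothesis, the unnormalized posterior weight is prior × product of the finding likelihoods:
  batch 3: 0.71 × 0.54 × 0.16 = 0.061344
  batch 4: 0.29 × 0.70 × 0.85 = 0.17255
Marginal likelihood of the evidence = 0.23389.
P(batch 3 | evidence) = 0.061344 / 0.23389 ≈ 0.262.

0.262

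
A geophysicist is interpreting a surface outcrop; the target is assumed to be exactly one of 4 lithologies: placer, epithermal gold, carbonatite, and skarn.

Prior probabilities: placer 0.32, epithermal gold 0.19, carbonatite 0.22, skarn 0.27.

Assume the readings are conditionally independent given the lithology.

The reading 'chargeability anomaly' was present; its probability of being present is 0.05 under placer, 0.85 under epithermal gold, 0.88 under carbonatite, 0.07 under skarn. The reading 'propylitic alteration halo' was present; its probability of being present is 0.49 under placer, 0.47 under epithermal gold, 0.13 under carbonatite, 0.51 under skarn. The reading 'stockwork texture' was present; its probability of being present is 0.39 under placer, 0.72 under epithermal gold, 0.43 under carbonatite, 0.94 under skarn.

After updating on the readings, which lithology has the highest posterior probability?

epithermal gold

For each hypothesis, the unnormalized posterior weight is prior × product of the reading likelihoods:
  placer: 0.32 × 0.05 × 0.49 × 0.39 = 0.0030576
  epithermal gold: 0.19 × 0.85 × 0.47 × 0.72 = 0.054652
  carbonatite: 0.22 × 0.88 × 0.13 × 0.43 = 0.010822
  skarn: 0.27 × 0.07 × 0.51 × 0.94 = 0.0090607
Marginal likelihood of the evidence = 0.077592.
P(placer | evidence) ≈ 0.0030576 / 0.077592 ≈ 0.039
P(epithermal gold | evidence) ≈ 0.054652 / 0.077592 ≈ 0.704
P(carbonatite | evidence) ≈ 0.010822 / 0.077592 ≈ 0.139
P(skarn | evidence) ≈ 0.0090607 / 0.077592 ≈ 0.117
The largest is 0.704, so epithermal gold is most probable.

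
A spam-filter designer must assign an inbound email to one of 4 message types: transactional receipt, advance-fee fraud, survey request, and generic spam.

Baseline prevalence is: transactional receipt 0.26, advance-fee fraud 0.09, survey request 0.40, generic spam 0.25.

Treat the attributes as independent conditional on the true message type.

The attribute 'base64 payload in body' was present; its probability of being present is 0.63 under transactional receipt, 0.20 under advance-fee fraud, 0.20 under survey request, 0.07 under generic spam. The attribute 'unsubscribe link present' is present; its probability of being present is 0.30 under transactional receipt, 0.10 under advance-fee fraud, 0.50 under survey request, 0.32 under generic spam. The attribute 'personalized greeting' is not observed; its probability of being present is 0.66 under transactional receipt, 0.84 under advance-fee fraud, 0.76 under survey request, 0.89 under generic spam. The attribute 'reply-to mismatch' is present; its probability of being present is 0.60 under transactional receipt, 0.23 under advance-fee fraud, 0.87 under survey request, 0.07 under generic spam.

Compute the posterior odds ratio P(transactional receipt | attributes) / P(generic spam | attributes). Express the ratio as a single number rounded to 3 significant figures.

Unnormalized posterior weight (prior times the attribute likelihoods) for each of the two hypotheses (using 1 − P(present | H) for each absent attribute):
  transactional receipt: 0.26 × 0.63 × 0.30 × (1 − 0.66) × 0.60 = 0.010025
  generic spam: 0.25 × 0.07 × 0.32 × (1 − 0.89) × 0.07 = 4.312e-05
Odds(transactional receipt : generic spam) = 0.010025 / 4.312e-05 ≈ 232.

232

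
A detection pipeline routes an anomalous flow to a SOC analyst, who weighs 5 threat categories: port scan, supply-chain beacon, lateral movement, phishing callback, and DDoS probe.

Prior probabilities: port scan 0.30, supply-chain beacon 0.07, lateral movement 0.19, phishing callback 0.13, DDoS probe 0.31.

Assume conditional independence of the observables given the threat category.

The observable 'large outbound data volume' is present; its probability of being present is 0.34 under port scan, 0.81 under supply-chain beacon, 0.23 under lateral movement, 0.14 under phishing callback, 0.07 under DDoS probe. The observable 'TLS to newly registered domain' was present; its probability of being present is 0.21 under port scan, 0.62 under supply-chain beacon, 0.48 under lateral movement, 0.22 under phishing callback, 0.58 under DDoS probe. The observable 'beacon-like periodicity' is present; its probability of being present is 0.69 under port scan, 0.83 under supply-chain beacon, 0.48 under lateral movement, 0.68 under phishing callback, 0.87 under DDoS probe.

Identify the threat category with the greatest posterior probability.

Multiply each prior by the joint likelihood of the observable pattern:
  port scan: 0.30 × 0.34 × 0.21 × 0.69 = 0.01478
  supply-chain beacon: 0.07 × 0.81 × 0.62 × 0.83 = 0.029178
  lateral movement: 0.19 × 0.23 × 0.48 × 0.48 = 0.010068
  phishing callback: 0.13 × 0.14 × 0.22 × 0.68 = 0.0027227
  DDoS probe: 0.31 × 0.07 × 0.58 × 0.87 = 0.01095
Marginal likelihood of the evidence = 0.067699.
P(port scan | evidence) ≈ 0.01478 / 0.067699 ≈ 0.218
P(supply-chain beacon | evidence) ≈ 0.029178 / 0.067699 ≈ 0.431
P(lateral movement | evidence) ≈ 0.010068 / 0.067699 ≈ 0.149
P(phishing callback | evidence) ≈ 0.0027227 / 0.067699 ≈ 0.040
P(DDoS probe | evidence) ≈ 0.01095 / 0.067699 ≈ 0.162
The largest is 0.431, so supply-chain beacon is most probable.

supply-chain beacon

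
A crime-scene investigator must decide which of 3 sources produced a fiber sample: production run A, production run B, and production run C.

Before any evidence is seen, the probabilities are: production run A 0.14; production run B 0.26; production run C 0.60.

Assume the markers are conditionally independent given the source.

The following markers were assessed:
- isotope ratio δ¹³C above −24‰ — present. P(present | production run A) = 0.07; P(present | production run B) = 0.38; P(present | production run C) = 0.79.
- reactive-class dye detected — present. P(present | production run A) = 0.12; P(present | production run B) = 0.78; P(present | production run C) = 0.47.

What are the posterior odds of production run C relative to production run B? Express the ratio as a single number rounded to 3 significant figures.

The normalizing constant cancels in an odds ratio, so compute prior × likelihood for the two hypotheses only:
  production run C: 0.60 × 0.79 × 0.47 = 0.22278
  production run B: 0.26 × 0.38 × 0.78 = 0.077064
Posterior odds = 0.22278 / 0.077064 ≈ 2.89.

2.89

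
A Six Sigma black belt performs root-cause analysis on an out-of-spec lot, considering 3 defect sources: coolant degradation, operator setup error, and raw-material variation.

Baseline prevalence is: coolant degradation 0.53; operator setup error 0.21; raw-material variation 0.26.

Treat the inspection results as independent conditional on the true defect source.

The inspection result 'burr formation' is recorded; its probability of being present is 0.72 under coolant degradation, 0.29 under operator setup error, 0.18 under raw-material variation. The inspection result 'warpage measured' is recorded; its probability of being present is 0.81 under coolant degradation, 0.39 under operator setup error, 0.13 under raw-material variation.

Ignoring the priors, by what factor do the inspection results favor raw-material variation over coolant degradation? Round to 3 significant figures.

0.0401

Take the product of per-inspection result likelihoods under each hypothesis, then divide.
  raw-material variation: 0.18 × 0.13 = 0.0234
  coolant degradation: 0.72 × 0.81 = 0.5832
Bayes factor = 0.0234 / 0.5832 ≈ 0.0401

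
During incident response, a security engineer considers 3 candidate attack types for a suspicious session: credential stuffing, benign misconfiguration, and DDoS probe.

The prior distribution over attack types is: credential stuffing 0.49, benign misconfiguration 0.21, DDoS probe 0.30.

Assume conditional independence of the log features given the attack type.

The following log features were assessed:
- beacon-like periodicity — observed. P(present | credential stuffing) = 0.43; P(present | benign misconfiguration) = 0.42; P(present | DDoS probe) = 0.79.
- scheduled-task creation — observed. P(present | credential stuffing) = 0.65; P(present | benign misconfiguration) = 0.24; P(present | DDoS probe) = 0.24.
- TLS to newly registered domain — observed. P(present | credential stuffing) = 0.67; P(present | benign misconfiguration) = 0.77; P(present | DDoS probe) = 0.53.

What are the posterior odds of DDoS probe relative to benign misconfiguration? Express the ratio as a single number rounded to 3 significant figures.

The normalizing constant cancels in an odds ratio, so compute prior × likelihood for the two hypotheses only:
  DDoS probe: 0.30 × 0.79 × 0.24 × 0.53 = 0.030146
  benign misconfiguration: 0.21 × 0.42 × 0.24 × 0.77 = 0.016299
Posterior odds = 0.030146 / 0.016299 ≈ 1.85.

1.85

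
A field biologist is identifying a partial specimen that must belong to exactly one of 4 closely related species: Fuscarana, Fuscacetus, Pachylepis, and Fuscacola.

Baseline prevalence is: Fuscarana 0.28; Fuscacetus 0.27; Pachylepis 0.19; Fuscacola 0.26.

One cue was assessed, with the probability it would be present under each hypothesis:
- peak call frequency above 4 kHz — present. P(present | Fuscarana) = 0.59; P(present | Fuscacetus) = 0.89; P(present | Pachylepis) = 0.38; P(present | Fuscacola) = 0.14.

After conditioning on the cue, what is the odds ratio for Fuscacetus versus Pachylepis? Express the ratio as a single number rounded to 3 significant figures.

3.33

Posterior odds equal prior odds times the likelihood ratio; only the two competing hypotheses matter.
  Fuscacetus: 0.27 × 0.89 = 0.2403
  Pachylepis: 0.19 × 0.38 = 0.0722
Posterior odds = 0.2403 / 0.0722 ≈ 3.33.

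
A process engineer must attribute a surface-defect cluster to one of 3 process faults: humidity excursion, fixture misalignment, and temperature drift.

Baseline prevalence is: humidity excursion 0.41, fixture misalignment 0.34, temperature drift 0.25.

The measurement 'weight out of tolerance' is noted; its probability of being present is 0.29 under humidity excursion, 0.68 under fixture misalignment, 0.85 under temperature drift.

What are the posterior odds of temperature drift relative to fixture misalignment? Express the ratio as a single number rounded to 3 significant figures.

0.919

The normalizing constant cancels in an odds ratio, so compute prior × likelihood for the two hypotheses only:
  temperature drift: 0.25 × 0.85 = 0.2125
  fixture misalignment: 0.34 × 0.68 = 0.2312
Odds(temperature drift : fixture misalignment) = 0.2125 / 0.2312 ≈ 0.919.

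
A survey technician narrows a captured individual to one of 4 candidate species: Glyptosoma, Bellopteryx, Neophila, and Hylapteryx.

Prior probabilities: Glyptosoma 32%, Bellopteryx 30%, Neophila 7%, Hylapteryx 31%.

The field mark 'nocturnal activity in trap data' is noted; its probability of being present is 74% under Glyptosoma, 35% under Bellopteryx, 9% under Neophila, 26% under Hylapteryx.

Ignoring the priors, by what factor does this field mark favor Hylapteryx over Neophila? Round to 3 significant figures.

The Bayes factor is the ratio of the two likelihoods.
  Hylapteryx: 0.26
  Neophila: 0.09
Bayes factor = 0.26 / 0.09 ≈ 2.89

2.89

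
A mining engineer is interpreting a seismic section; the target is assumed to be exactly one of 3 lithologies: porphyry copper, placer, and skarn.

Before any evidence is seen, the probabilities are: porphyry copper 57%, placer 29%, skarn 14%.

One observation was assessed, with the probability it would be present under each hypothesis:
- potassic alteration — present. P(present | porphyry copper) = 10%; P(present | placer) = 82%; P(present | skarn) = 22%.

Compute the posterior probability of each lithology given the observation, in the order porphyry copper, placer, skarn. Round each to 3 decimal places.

For each hypothesis, the unnormalized posterior weight is prior × likelihood:
  porphyry copper: 0.57 × 0.10 = 0.057
  placer: 0.29 × 0.82 = 0.2378
  skarn: 0.14 × 0.22 = 0.0308
Marginal likelihood of the evidence = 0.3256.
P(porphyry copper | evidence) = 0.057 / 0.3256 ≈ 0.175
P(placer | evidence) = 0.2378 / 0.3256 ≈ 0.730
P(skarn | evidence) = 0.0308 / 0.3256 ≈ 0.095

0.175, 0.730, 0.095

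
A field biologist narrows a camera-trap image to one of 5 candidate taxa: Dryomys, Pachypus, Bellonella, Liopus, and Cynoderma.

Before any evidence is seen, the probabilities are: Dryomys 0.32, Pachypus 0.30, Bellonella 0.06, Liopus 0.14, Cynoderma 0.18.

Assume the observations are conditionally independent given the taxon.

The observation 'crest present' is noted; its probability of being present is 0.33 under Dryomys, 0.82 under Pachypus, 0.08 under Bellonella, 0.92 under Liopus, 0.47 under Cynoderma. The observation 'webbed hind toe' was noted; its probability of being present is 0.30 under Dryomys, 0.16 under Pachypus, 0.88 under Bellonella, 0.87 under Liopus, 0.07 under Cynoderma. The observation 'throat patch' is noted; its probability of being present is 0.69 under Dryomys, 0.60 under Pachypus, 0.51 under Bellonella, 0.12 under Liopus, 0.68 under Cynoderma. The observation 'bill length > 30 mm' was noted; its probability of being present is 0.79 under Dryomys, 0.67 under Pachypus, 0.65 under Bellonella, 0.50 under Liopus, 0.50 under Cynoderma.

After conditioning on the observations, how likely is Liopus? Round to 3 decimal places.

0.156

Multiply each prior by the joint likelihood of the evidence pattern:
  Dryomys: 0.32 × 0.33 × 0.30 × 0.69 × 0.79 = 0.017269
  Pachypus: 0.30 × 0.82 × 0.16 × 0.60 × 0.67 = 0.015823
  Bellonella: 0.06 × 0.08 × 0.88 × 0.51 × 0.65 = 0.0014003
  Liopus: 0.14 × 0.92 × 0.87 × 0.12 × 0.50 = 0.0067234
  Cynoderma: 0.18 × 0.47 × 0.07 × 0.68 × 0.50 = 0.0020135
Marginal likelihood of the evidence = 0.043229.
P(Liopus | evidence) = 0.0067234 / 0.043229 ≈ 0.156.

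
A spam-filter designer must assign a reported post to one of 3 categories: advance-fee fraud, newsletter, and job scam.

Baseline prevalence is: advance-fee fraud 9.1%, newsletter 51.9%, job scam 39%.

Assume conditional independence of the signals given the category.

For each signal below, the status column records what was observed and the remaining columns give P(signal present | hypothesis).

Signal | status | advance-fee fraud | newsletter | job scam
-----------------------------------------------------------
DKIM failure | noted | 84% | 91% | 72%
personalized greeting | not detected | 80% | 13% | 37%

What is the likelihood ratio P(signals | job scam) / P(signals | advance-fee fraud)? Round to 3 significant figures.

2.70

The Bayes factor is the ratio of the joint likelihoods of the signal pattern under the two hypotheses (using 1 − P(present | H) for each absent signal).
  job scam: 0.72 × (1 − 0.37) = 0.4536
  advance-fee fraud: 0.84 × (1 − 0.80) = 0.168
Bayes factor = 0.4536 / 0.168 ≈ 2.70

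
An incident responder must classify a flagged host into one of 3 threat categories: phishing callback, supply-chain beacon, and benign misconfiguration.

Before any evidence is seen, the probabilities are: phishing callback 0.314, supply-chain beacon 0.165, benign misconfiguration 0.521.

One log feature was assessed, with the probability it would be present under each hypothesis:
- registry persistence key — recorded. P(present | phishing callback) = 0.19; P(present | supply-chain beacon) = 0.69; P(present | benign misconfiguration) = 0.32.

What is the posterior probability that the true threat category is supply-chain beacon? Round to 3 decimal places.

0.335

By Bayes' rule, the unnormalized weight for each hypothesis is prior × likelihood:
  phishing callback: 0.314 × 0.19 = 0.05966
  supply-chain beacon: 0.165 × 0.69 = 0.11385
  benign misconfiguration: 0.521 × 0.32 = 0.16672
The unnormalized weights sum to 0.34023.
P(supply-chain beacon | evidence) = 0.11385 / 0.34023 ≈ 0.335.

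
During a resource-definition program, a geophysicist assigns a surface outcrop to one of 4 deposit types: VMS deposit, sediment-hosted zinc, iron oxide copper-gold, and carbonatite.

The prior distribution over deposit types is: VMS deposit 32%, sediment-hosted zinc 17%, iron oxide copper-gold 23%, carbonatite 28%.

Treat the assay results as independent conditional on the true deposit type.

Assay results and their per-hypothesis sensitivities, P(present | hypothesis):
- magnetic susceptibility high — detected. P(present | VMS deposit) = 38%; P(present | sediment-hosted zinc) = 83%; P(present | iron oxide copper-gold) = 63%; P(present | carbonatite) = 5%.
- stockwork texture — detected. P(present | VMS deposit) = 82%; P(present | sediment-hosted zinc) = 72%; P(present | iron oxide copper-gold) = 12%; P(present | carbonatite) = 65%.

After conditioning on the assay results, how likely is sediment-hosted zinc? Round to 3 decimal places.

For each hypothesis, the unnormalized posterior weight is prior × product of the assay result likelihoods:
  VMS deposit: 0.32 × 0.38 × 0.82 = 0.099712
  sediment-hosted zinc: 0.17 × 0.83 × 0.72 = 0.10159
  iron oxide copper-gold: 0.23 × 0.63 × 0.12 = 0.017388
  carbonatite: 0.28 × 0.05 × 0.65 = 0.0091
Marginal likelihood of the evidence = 0.22779.
P(sediment-hosted zinc | evidence) = 0.10159 / 0.22779 ≈ 0.446.

0.446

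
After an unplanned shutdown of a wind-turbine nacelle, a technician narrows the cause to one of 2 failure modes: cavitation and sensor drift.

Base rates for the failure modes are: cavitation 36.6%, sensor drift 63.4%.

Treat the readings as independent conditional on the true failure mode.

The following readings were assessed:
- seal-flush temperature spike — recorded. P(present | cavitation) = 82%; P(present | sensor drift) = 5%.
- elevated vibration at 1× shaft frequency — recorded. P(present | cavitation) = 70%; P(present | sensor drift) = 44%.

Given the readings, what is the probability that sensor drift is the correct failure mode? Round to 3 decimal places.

Multiply each prior by the joint likelihood of the reading pattern:
  cavitation: 0.366 × 0.82 × 0.70 = 0.21008
  sensor drift: 0.634 × 0.05 × 0.44 = 0.013948
The unnormalized weights sum to 0.22403.
P(sensor drift | evidence) = 0.013948 / 0.22403 ≈ 0.062.

0.062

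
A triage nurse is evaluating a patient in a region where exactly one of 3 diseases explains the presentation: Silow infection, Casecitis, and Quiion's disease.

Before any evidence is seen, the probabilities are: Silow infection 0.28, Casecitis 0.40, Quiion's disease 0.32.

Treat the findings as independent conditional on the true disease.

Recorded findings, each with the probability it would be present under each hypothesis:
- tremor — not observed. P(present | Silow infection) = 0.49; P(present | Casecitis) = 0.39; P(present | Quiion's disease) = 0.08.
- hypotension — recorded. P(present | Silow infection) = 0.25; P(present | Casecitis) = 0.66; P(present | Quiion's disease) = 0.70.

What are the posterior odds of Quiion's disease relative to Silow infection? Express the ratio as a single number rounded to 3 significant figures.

The normalizing constant cancels in an odds ratio, so compute prior × likelihood for the two hypotheses only (using 1 − P(present | H) for each absent finding):
  Quiion's disease: 0.32 × (1 − 0.08) × 0.70 = 0.20608
  Silow infection: 0.28 × (1 − 0.49) × 0.25 = 0.0357
Odds(Quiion's disease : Silow infection) = 0.20608 / 0.0357 ≈ 5.77.

5.77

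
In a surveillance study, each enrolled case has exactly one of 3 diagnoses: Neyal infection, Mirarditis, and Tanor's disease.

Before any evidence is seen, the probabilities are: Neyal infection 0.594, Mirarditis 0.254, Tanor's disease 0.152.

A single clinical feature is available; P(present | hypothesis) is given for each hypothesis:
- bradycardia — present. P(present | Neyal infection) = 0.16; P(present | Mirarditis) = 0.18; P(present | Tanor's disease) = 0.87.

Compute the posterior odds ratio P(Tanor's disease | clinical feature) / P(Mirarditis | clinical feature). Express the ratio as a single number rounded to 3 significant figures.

2.89

Posterior odds equal prior odds times the likelihood ratio; only the two competing hypotheses matter.
  Tanor's disease: 0.152 × 0.87 = 0.13224
  Mirarditis: 0.254 × 0.18 = 0.04572
Odds(Tanor's disease : Mirarditis) = 0.13224 / 0.04572 ≈ 2.89.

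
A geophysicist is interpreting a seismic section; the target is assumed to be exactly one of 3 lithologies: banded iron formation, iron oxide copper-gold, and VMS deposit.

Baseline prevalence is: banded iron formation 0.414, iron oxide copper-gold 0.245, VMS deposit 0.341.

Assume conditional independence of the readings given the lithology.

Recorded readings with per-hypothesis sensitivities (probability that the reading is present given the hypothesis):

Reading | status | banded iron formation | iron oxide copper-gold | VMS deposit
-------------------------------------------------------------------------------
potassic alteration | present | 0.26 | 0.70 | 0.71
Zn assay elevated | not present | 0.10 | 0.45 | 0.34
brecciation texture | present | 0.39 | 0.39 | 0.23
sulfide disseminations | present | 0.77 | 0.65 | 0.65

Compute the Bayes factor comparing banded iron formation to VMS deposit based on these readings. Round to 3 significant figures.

1.00

Joint likelihood of the reading pattern under each hypothesis (using 1 − P(present | H) for each absent reading):
  banded iron formation: 0.26 × (1 − 0.10) × 0.39 × 0.77 = 0.07027
  VMS deposit: 0.71 × (1 − 0.34) × 0.23 × 0.65 = 0.070056
Bayes factor = 0.07027 / 0.070056 ≈ 1.00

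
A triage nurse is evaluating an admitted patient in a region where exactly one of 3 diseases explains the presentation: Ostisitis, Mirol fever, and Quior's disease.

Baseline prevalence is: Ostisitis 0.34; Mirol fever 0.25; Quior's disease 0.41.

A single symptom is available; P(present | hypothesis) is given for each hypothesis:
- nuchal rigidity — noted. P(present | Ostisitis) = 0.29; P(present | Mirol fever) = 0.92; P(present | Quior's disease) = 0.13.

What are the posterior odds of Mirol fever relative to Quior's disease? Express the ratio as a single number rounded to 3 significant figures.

4.32

The normalizing constant cancels in an odds ratio, so compute prior × likelihood for the two hypotheses only:
  Mirol fever: 0.25 × 0.92 = 0.23
  Quior's disease: 0.41 × 0.13 = 0.0533
Posterior odds = 0.23 / 0.0533 ≈ 4.32.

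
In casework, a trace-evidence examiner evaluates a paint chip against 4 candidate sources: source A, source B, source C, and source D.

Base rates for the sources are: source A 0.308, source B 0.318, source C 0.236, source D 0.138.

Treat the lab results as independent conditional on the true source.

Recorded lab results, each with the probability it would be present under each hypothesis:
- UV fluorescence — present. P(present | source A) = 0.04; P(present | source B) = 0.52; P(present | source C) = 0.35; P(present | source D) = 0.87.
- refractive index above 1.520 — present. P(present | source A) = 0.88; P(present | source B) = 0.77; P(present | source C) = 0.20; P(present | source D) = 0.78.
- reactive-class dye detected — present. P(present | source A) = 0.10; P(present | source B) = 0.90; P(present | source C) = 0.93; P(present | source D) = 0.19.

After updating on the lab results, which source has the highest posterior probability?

source B

Multiply each prior by the joint likelihood of the lab result pattern:
  source A: 0.308 × 0.04 × 0.88 × 0.10 = 0.0010842
  source B: 0.318 × 0.52 × 0.77 × 0.90 = 0.11459
  source C: 0.236 × 0.35 × 0.20 × 0.93 = 0.015364
  source D: 0.138 × 0.87 × 0.78 × 0.19 = 0.017793
Normalizing constant Z = 0.0010842 + 0.11459 + 0.015364 + 0.017793 = 0.14884.
P(source A | evidence) ≈ 0.0010842 / 0.14884 ≈ 0.007
P(source B | evidence) ≈ 0.11459 / 0.14884 ≈ 0.770
P(source C | evidence) ≈ 0.015364 / 0.14884 ≈ 0.103
P(source D | evidence) ≈ 0.017793 / 0.14884 ≈ 0.120
The largest is 0.770, so source B is most probable.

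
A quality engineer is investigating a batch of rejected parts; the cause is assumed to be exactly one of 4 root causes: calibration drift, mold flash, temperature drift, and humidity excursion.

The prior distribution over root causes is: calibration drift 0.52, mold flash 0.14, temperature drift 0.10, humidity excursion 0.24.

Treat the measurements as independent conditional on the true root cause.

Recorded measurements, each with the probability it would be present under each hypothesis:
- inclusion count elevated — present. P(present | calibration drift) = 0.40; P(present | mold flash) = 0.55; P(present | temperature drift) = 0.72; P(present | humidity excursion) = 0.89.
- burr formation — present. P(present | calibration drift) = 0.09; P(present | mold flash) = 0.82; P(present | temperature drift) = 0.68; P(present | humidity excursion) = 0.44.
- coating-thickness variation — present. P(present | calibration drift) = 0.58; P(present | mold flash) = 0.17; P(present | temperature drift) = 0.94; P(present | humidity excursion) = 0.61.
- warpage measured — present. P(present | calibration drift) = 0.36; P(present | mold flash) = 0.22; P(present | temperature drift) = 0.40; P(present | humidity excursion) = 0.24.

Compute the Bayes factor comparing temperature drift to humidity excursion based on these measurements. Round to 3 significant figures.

3.21

Joint likelihood of the measurement pattern under each hypothesis:
  temperature drift: 0.72 × 0.68 × 0.94 × 0.40 = 0.18409
  humidity excursion: 0.89 × 0.44 × 0.61 × 0.24 = 0.05733
Bayes factor = 0.18409 / 0.05733 ≈ 3.21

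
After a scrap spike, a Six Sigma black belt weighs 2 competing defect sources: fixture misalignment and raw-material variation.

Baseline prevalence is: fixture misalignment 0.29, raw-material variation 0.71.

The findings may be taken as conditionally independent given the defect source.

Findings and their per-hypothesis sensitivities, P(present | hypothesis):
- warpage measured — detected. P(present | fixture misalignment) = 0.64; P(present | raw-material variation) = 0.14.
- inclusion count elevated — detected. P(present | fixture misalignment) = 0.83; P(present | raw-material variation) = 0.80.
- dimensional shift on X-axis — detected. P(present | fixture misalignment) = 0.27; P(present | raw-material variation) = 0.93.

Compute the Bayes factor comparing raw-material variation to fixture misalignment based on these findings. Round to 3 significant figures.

0.726

Joint likelihood of the evidence pattern under each hypothesis:
  raw-material variation: 0.14 × 0.80 × 0.93 = 0.10416
  fixture misalignment: 0.64 × 0.83 × 0.27 = 0.14342
Bayes factor = 0.10416 / 0.14342 ≈ 0.726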